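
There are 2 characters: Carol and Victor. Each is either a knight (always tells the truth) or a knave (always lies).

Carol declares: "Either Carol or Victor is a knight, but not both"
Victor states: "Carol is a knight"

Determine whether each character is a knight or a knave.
Carol is a knave.
Victor is a knave.

Verification:
- Carol (knave) says "Either Carol or Victor is a knight, but not both" - this is FALSE (a lie) because Carol is a knave and Victor is a knave.
- Victor (knave) says "Carol is a knight" - this is FALSE (a lie) because Carol is a knave.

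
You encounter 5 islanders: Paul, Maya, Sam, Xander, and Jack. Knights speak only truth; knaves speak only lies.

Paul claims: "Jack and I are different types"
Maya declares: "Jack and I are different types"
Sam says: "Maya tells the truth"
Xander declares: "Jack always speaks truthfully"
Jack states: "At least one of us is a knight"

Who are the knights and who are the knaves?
Paul is a knave.
Maya is a knave.
Sam is a knave.
Xander is a knave.
Jack is a knave.

Verification:
- Paul (knave) says "Jack and I are different types" - this is FALSE (a lie) because Paul is a knave and Jack is a knave.
- Maya (knave) says "Jack and I are different types" - this is FALSE (a lie) because Maya is a knave and Jack is a knave.
- Sam (knave) says "Maya tells the truth" - this is FALSE (a lie) because Maya is a knave.
- Xander (knave) says "Jack always speaks truthfully" - this is FALSE (a lie) because Jack is a knave.
- Jack (knave) says "At least one of us is a knight" - this is FALSE (a lie) because no one is a knight.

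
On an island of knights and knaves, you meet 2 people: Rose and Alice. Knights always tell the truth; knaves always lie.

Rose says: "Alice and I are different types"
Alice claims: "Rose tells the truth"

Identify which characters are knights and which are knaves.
Rose is a knave.
Alice is a knave.

Verification:
- Rose (knave) says "Alice and I are different types" - this is FALSE (a lie) because Rose is a knave and Alice is a knave.
- Alice (knave) says "Rose tells the truth" - this is FALSE (a lie) because Rose is a knave.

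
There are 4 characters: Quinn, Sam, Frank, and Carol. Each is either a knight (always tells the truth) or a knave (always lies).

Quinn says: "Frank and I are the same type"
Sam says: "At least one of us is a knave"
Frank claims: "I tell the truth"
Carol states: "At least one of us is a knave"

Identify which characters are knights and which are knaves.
Quinn is a knave.
Sam is a knight.
Frank is a knight.
Carol is a knight.

Verification:
- Quinn (knave) says "Frank and I are the same type" - this is FALSE (a lie) because Quinn is a knave and Frank is a knight.
- Sam (knight) says "At least one of us is a knave" - this is TRUE because Quinn is a knave.
- Frank (knight) says "I tell the truth" - this is TRUE because Frank is a knight.
- Carol (knight) says "At least one of us is a knave" - this is TRUE because Quinn is a knave.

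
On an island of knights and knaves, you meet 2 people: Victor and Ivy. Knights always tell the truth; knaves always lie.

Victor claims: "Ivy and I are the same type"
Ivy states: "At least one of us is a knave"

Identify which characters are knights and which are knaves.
Victor is a knave.
Ivy is a knight.

Verification:
- Victor (knave) says "Ivy and I are the same type" - this is FALSE (a lie) because Victor is a knave and Ivy is a knight.
- Ivy (knight) says "At least one of us is a knave" - this is TRUE because Victor is a knave.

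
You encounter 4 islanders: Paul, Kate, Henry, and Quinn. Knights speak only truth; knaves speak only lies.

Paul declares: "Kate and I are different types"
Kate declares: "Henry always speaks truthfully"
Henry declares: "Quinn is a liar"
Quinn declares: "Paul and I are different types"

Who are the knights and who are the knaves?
Paul is a knave.
Kate is a knave.
Henry is a knave.
Quinn is a knight.

Verification:
- Paul (knave) says "Kate and I are different types" - this is FALSE (a lie) because Paul is a knave and Kate is a knave.
- Kate (knave) says "Henry always speaks truthfully" - this is FALSE (a lie) because Henry is a knave.
- Henry (knave) says "Quinn is a liar" - this is FALSE (a lie) because Quinn is a knight.
- Quinn (knight) says "Paul and I are different types" - this is TRUE because Quinn is a knight and Paul is a knave.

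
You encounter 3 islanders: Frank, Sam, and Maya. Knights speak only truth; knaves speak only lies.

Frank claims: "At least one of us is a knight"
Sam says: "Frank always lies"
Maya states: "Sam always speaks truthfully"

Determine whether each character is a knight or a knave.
Frank is a knight.
Sam is a knave.
Maya is a knave.

Verification:
- Frank (knight) says "At least one of us is a knight" - this is TRUE because Frank is a knight.
- Sam (knave) says "Frank always lies" - this is FALSE (a lie) because Frank is a knight.
- Maya (knave) says "Sam always speaks truthfully" - this is FALSE (a lie) because Sam is a knave.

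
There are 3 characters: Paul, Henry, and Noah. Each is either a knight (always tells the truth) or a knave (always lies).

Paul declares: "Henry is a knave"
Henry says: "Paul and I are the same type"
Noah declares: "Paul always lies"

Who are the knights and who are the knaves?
Paul is a knight.
Henry is a knave.
Noah is a knave.

Verification:
- Paul (knight) says "Henry is a knave" - this is TRUE because Henry is a knave.
- Henry (knave) says "Paul and I are the same type" - this is FALSE (a lie) because Henry is a knave and Paul is a knight.
- Noah (knave) says "Paul always lies" - this is FALSE (a lie) because Paul is a knight.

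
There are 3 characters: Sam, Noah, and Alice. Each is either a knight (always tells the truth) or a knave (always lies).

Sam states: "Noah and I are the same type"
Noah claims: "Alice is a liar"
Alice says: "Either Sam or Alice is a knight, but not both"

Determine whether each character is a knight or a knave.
Sam is a knave.
Noah is a knight.
Alice is a knave.

Verification:
- Sam (knave) says "Noah and I are the same type" - this is FALSE (a lie) because Sam is a knave and Noah is a knight.
- Noah (knight) says "Alice is a liar" - this is TRUE because Alice is a knave.
- Alice (knave) says "Either Sam or Alice is a knight, but not both" - this is FALSE (a lie) because Sam is a knave and Alice is a knave.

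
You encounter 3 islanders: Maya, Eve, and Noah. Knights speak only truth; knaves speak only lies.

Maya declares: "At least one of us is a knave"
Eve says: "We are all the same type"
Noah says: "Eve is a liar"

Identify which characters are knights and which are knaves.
Maya is a knight.
Eve is a knave.
Noah is a knight.

Verification:
- Maya (knight) says "At least one of us is a knave" - this is TRUE because Eve is a knave.
- Eve (knave) says "We are all the same type" - this is FALSE (a lie) because Maya and Noah are knights and Eve is a knave.
- Noah (knight) says "Eve is a liar" - this is TRUE because Eve is a knave.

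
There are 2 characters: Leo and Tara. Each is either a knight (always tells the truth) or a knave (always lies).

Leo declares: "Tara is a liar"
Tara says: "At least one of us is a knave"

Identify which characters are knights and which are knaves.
Leo is a knave.
Tara is a knight.

Verification:
- Leo (knave) says "Tara is a liar" - this is FALSE (a lie) because Tara is a knight.
- Tara (knight) says "At least one of us is a knave" - this is TRUE because Leo is a knave.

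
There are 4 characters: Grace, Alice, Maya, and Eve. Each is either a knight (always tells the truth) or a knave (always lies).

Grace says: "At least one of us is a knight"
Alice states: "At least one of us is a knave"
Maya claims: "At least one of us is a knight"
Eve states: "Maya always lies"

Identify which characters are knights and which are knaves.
Grace is a knight.
Alice is a knight.
Maya is a knight.
Eve is a knave.

Verification:
- Grace (knight) says "At least one of us is a knight" - this is TRUE because Grace, Alice, and Maya are knights.
- Alice (knight) says "At least one of us is a knave" - this is TRUE because Eve is a knave.
- Maya (knight) says "At least one of us is a knight" - this is TRUE because Grace, Alice, and Maya are knights.
- Eve (knave) says "Maya always lies" - this is FALSE (a lie) because Maya is a knight.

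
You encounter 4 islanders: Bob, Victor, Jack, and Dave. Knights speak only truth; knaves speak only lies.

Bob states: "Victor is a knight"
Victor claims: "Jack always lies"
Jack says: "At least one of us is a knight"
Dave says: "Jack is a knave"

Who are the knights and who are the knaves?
Bob is a knave.
Victor is a knave.
Jack is a knight.
Dave is a knave.

Verification:
- Bob (knave) says "Victor is a knight" - this is FALSE (a lie) because Victor is a knave.
- Victor (knave) says "Jack always lies" - this is FALSE (a lie) because Jack is a knight.
- Jack (knight) says "At least one of us is a knight" - this is TRUE because Jack is a knight.
- Dave (knave) says "Jack is a knave" - this is FALSE (a lie) because Jack is a knight.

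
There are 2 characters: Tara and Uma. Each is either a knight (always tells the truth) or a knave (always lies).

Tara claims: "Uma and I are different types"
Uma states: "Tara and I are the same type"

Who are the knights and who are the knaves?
Tara is a knight.
Uma is a knave.

Verification:
- Tara (knight) says "Uma and I are different types" - this is TRUE because Tara is a knight and Uma is a knave.
- Uma (knave) says "Tara and I are the same type" - this is FALSE (a lie) because Uma is a knave and Tara is a knight.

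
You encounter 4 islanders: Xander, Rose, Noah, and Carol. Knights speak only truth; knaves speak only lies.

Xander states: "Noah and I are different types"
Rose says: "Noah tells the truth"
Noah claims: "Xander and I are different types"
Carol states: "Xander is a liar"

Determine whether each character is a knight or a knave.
Xander is a knave.
Rose is a knave.
Noah is a knave.
Carol is a knight.

Verification:
- Xander (knave) says "Noah and I are different types" - this is FALSE (a lie) because Xander is a knave and Noah is a knave.
- Rose (knave) says "Noah tells the truth" - this is FALSE (a lie) because Noah is a knave.
- Noah (knave) says "Xander and I are different types" - this is FALSE (a lie) because Noah is a knave and Xander is a knave.
- Carol (knight) says "Xander is a liar" - this is TRUE because Xander is a knave.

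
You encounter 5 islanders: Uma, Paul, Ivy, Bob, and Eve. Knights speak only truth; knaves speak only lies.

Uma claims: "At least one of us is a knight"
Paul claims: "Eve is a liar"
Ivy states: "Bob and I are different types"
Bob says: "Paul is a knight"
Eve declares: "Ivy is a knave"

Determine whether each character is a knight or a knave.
Uma is a knight.
Paul is a knave.
Ivy is a knave.
Bob is a knave.
Eve is a knight.

Verification:
- Uma (knight) says "At least one of us is a knight" - this is TRUE because Uma and Eve are knights.
- Paul (knave) says "Eve is a liar" - this is FALSE (a lie) because Eve is a knight.
- Ivy (knave) says "Bob and I are different types" - this is FALSE (a lie) because Ivy is a knave and Bob is a knave.
- Bob (knave) says "Paul is a knight" - this is FALSE (a lie) because Paul is a knave.
- Eve (knight) says "Ivy is a knave" - this is TRUE because Ivy is a knave.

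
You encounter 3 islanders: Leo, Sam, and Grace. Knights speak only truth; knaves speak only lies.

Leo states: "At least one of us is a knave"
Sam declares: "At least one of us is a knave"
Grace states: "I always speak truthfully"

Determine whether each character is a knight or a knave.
Leo is a knight.
Sam is a knight.
Grace is a knave.

Verification:
- Leo (knight) says "At least one of us is a knave" - this is TRUE because Grace is a knave.
- Sam (knight) says "At least one of us is a knave" - this is TRUE because Grace is a knave.
- Grace (knave) says "I always speak truthfully" - this is FALSE (a lie) because Grace is a knave.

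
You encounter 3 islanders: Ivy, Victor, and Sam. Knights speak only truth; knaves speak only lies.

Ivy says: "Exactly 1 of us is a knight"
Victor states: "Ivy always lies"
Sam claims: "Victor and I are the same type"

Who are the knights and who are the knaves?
Ivy is a knave.
Victor is a knight.
Sam is a knight.

Verification:
- Ivy (knave) says "Exactly 1 of us is a knight" - this is FALSE (a lie) because there are 2 knights.
- Victor (knight) says "Ivy always lies" - this is TRUE because Ivy is a knave.
- Sam (knight) says "Victor and I are the same type" - this is TRUE because Sam is a knight and Victor is a knight.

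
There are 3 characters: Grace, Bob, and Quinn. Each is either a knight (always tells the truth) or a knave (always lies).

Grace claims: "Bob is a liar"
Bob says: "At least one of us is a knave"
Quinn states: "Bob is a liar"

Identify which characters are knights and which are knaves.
Grace is a knave.
Bob is a knight.
Quinn is a knave.

Verification:
- Grace (knave) says "Bob is a liar" - this is FALSE (a lie) because Bob is a knight.
- Bob (knight) says "At least one of us is a knave" - this is TRUE because Grace and Quinn are knaves.
- Quinn (knave) says "Bob is a liar" - this is FALSE (a lie) because Bob is a knight.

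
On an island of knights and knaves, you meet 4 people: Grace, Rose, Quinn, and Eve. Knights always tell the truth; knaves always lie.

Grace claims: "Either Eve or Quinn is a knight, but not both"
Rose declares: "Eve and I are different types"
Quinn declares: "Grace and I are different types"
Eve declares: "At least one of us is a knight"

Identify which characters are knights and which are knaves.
Grace is a knave.
Rose is a knave.
Quinn is a knave.
Eve is a knave.

Verification:
- Grace (knave) says "Either Eve or Quinn is a knight, but not both" - this is FALSE (a lie) because Eve is a knave and Quinn is a knave.
- Rose (knave) says "Eve and I are different types" - this is FALSE (a lie) because Rose is a knave and Eve is a knave.
- Quinn (knave) says "Grace and I are different types" - this is FALSE (a lie) because Quinn is a knave and Grace is a knave.
- Eve (knave) says "At least one of us is a knight" - this is FALSE (a lie) because no one is a knight.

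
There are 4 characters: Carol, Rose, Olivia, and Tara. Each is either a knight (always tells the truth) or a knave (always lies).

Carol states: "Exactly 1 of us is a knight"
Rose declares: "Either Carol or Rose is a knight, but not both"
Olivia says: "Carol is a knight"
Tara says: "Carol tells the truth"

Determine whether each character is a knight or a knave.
Carol is a knave.
Rose is a knave.
Olivia is a knave.
Tara is a knave.

Verification:
- Carol (knave) says "Exactly 1 of us is a knight" - this is FALSE (a lie) because there are 0 knights.
- Rose (knave) says "Either Carol or Rose is a knight, but not both" - this is FALSE (a lie) because Carol is a knave and Rose is a knave.
- Olivia (knave) says "Carol is a knight" - this is FALSE (a lie) because Carol is a knave.
- Tara (knave) says "Carol tells the truth" - this is FALSE (a lie) because Carol is a knave.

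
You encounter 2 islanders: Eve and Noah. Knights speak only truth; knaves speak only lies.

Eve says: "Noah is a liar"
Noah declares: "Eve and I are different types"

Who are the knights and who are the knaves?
Eve is a knave.
Noah is a knight.

Verification:
- Eve (knave) says "Noah is a liar" - this is FALSE (a lie) because Noah is a knight.
- Noah (knight) says "Eve and I are different types" - this is TRUE because Noah is a knight and Eve is a knave.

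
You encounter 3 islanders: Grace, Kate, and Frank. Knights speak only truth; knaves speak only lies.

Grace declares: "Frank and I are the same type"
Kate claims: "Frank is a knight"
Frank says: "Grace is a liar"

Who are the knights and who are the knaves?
Grace is a knave.
Kate is a knight.
Frank is a knight.

Verification:
- Grace (knave) says "Frank and I are the same type" - this is FALSE (a lie) because Grace is a knave and Frank is a knight.
- Kate (knight) says "Frank is a knight" - this is TRUE because Frank is a knight.
- Frank (knight) says "Grace is a liar" - this is TRUE because Grace is a knave.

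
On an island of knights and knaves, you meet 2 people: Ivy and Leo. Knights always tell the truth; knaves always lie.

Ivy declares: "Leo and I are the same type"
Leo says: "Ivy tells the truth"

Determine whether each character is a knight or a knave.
Ivy is a knight.
Leo is a knight.

Verification:
- Ivy (knight) says "Leo and I are the same type" - this is TRUE because Ivy is a knight and Leo is a knight.
- Leo (knight) says "Ivy tells the truth" - this is TRUE because Ivy is a knight.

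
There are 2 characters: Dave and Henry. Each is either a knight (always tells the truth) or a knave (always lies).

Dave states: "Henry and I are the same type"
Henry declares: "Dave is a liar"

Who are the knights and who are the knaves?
Dave is a knave.
Henry is a knight.

Verification:
- Dave (knave) says "Henry and I are the same type" - this is FALSE (a lie) because Dave is a knave and Henry is a knight.
- Henry (knight) says "Dave is a liar" - this is TRUE because Dave is a knave.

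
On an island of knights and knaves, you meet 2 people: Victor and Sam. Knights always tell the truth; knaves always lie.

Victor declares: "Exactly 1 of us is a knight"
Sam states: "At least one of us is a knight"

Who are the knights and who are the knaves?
Victor is a knave.
Sam is a knave.

Verification:
- Victor (knave) says "Exactly 1 of us is a knight" - this is FALSE (a lie) because there are 0 knights.
- Sam (knave) says "At least one of us is a knight" - this is FALSE (a lie) because no one is a knight.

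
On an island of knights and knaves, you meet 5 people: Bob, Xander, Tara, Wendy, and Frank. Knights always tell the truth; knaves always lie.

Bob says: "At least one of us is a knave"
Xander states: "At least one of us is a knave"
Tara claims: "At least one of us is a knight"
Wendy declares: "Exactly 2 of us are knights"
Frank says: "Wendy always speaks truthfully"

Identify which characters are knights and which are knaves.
Bob is a knight.
Xander is a knight.
Tara is a knight.
Wendy is a knave.
Frank is a knave.

Verification:
- Bob (knight) says "At least one of us is a knave" - this is TRUE because Wendy and Frank are knaves.
- Xander (knight) says "At least one of us is a knave" - this is TRUE because Wendy and Frank are knaves.
- Tara (knight) says "At least one of us is a knight" - this is TRUE because Bob, Xander, and Tara are knights.
- Wendy (knave) says "Exactly 2 of us are knights" - this is FALSE (a lie) because there are 3 knights.
- Frank (knave) says "Wendy always speaks truthfully" - this is FALSE (a lie) because Wendy is a knave.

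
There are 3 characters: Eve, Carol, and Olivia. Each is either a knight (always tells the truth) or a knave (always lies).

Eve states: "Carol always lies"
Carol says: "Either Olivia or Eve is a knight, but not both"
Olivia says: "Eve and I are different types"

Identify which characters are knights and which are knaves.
Eve is a knave.
Carol is a knight.
Olivia is a knight.

Verification:
- Eve (knave) says "Carol always lies" - this is FALSE (a lie) because Carol is a knight.
- Carol (knight) says "Either Olivia or Eve is a knight, but not both" - this is TRUE because Olivia is a knight and Eve is a knave.
- Olivia (knight) says "Eve and I are different types" - this is TRUE because Olivia is a knight and Eve is a knave.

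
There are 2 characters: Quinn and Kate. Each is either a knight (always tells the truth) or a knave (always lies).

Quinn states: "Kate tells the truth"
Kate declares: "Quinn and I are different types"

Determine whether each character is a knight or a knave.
Quinn is a knave.
Kate is a knave.

Verification:
- Quinn (knave) says "Kate tells the truth" - this is FALSE (a lie) because Kate is a knave.
- Kate (knave) says "Quinn and I are different types" - this is FALSE (a lie) because Kate is a knave and Quinn is a knave.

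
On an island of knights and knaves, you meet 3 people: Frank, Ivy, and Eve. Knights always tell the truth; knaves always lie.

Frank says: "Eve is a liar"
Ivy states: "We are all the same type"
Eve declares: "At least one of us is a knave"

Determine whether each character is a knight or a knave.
Frank is a knave.
Ivy is a knave.
Eve is a knight.

Verification:
- Frank (knave) says "Eve is a liar" - this is FALSE (a lie) because Eve is a knight.
- Ivy (knave) says "We are all the same type" - this is FALSE (a lie) because Eve is a knight and Frank and Ivy are knaves.
- Eve (knight) says "At least one of us is a knave" - this is TRUE because Frank and Ivy are knaves.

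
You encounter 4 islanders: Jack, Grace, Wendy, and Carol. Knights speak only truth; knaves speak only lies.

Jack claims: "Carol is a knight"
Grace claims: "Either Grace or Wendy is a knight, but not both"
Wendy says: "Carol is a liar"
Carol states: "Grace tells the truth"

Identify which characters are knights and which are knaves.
Jack is a knight.
Grace is a knight.
Wendy is a knave.
Carol is a knight.

Verification:
- Jack (knight) says "Carol is a knight" - this is TRUE because Carol is a knight.
- Grace (knight) says "Either Grace or Wendy is a knight, but not both" - this is TRUE because Grace is a knight and Wendy is a knave.
- Wendy (knave) says "Carol is a liar" - this is FALSE (a lie) because Carol is a knight.
- Carol (knight) says "Grace tells the truth" - this is TRUE because Grace is a knight.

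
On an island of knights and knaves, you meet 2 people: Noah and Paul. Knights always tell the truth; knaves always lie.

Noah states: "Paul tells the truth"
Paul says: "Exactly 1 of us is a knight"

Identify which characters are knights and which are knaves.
Noah is a knave.
Paul is a knave.

Verification:
- Noah (knave) says "Paul tells the truth" - this is FALSE (a lie) because Paul is a knave.
- Paul (knave) says "Exactly 1 of us is a knight" - this is FALSE (a lie) because there are 0 knights.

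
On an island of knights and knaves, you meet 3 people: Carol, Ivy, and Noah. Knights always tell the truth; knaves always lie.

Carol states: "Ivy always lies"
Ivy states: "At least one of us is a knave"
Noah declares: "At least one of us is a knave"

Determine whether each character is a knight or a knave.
Carol is a knave.
Ivy is a knight.
Noah is a knight.

Verification:
- Carol (knave) says "Ivy always lies" - this is FALSE (a lie) because Ivy is a knight.
- Ivy (knight) says "At least one of us is a knave" - this is TRUE because Carol is a knave.
- Noah (knight) says "At least one of us is a knave" - this is TRUE because Carol is a knave.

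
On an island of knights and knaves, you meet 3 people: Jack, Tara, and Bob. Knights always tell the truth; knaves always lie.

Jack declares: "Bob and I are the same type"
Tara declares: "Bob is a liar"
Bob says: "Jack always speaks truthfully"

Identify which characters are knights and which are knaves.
Jack is a knight.
Tara is a knave.
Bob is a knight.

Verification:
- Jack (knight) says "Bob and I are the same type" - this is TRUE because Jack is a knight and Bob is a knight.
- Tara (knave) says "Bob is a liar" - this is FALSE (a lie) because Bob is a knight.
- Bob (knight) says "Jack always speaks truthfully" - this is TRUE because Jack is a knight.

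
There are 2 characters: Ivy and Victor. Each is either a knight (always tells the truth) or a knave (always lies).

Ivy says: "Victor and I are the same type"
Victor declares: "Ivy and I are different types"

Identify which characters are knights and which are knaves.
Ivy is a knave.
Victor is a knight.

Verification:
- Ivy (knave) says "Victor and I are the same type" - this is FALSE (a lie) because Ivy is a knave and Victor is a knight.
- Victor (knight) says "Ivy and I are different types" - this is TRUE because Victor is a knight and Ivy is a knave.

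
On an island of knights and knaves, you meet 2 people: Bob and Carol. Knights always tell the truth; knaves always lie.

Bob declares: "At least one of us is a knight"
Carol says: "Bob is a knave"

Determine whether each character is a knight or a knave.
Bob is a knight.
Carol is a knave.

Verification:
- Bob (knight) says "At least one of us is a knight" - this is TRUE because Bob is a knight.
- Carol (knave) says "Bob is a knave" - this is FALSE (a lie) because Bob is a knight.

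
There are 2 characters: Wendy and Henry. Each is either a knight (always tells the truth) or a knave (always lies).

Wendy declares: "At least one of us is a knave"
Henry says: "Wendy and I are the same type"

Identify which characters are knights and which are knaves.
Wendy is a knight.
Henry is a knave.

Verification:
- Wendy (knight) says "At least one of us is a knave" - this is TRUE because Henry is a knave.
- Henry (knave) says "Wendy and I are the same type" - this is FALSE (a lie) because Henry is a knave and Wendy is a knight.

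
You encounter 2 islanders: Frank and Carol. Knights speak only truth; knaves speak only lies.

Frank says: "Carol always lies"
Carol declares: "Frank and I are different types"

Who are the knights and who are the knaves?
Frank is a knave.
Carol is a knight.

Verification:
- Frank (knave) says "Carol always lies" - this is FALSE (a lie) because Carol is a knight.
- Carol (knight) says "Frank and I are different types" - this is TRUE because Carol is a knight and Frank is a knave.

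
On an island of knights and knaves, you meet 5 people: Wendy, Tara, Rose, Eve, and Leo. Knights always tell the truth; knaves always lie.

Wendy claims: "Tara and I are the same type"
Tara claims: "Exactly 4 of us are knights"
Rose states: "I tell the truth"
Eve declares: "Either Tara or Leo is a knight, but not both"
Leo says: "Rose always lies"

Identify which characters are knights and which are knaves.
Wendy is a knight.
Tara is a knight.
Rose is a knight.
Eve is a knight.
Leo is a knave.

Verification:
- Wendy (knight) says "Tara and I are the same type" - this is TRUE because Wendy is a knight and Tara is a knight.
- Tara (knight) says "Exactly 4 of us are knights" - this is TRUE because there are 4 knights.
- Rose (knight) says "I tell the truth" - this is TRUE because Rose is a knight.
- Eve (knight) says "Either Tara or Leo is a knight, but not both" - this is TRUE because Tara is a knight and Leo is a knave.
- Leo (knave) says "Rose always lies" - this is FALSE (a lie) because Rose is a knight.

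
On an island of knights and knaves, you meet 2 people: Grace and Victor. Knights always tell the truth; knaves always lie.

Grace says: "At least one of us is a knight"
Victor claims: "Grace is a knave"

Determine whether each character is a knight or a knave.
Grace is a knight.
Victor is a knave.

Verification:
- Grace (knight) says "At least one of us is a knight" - this is TRUE because Grace is a knight.
- Victor (knave) says "Grace is a knave" - this is FALSE (a lie) because Grace is a knight.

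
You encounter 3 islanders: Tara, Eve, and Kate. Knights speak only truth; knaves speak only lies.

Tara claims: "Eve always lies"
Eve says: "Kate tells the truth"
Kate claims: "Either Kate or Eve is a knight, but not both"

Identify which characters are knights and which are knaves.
Tara is a knight.
Eve is a knave.
Kate is a knave.

Verification:
- Tara (knight) says "Eve always lies" - this is TRUE because Eve is a knave.
- Eve (knave) says "Kate tells the truth" - this is FALSE (a lie) because Kate is a knave.
- Kate (knave) says "Either Kate or Eve is a knight, but not both" - this is FALSE (a lie) because Kate is a knave and Eve is a knave.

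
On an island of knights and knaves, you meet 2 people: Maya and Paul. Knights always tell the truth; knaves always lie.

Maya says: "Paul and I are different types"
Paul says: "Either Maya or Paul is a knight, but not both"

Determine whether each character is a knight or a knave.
Maya is a knave.
Paul is a knave.

Verification:
- Maya (knave) says "Paul and I are different types" - this is FALSE (a lie) because Maya is a knave and Paul is a knave.
- Paul (knave) says "Either Maya or Paul is a knight, but not both" - this is FALSE (a lie) because Maya is a knave and Paul is a knave.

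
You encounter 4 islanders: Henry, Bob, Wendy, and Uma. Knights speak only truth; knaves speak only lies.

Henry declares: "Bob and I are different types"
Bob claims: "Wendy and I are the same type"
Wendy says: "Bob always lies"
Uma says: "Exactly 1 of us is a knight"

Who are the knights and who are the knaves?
Henry is a knight.
Bob is a knave.
Wendy is a knight.
Uma is a knave.

Verification:
- Henry (knight) says "Bob and I are different types" - this is TRUE because Henry is a knight and Bob is a knave.
- Bob (knave) says "Wendy and I are the same type" - this is FALSE (a lie) because Bob is a knave and Wendy is a knight.
- Wendy (knight) says "Bob always lies" - this is TRUE because Bob is a knave.
- Uma (knave) says "Exactly 1 of us is a knight" - this is FALSE (a lie) because there are 2 knights.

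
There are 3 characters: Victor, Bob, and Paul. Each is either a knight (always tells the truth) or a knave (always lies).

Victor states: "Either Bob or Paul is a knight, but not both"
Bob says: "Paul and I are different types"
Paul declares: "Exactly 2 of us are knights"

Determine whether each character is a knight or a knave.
Victor is a knave.
Bob is a knave.
Paul is a knave.

Verification:
- Victor (knave) says "Either Bob or Paul is a knight, but not both" - this is FALSE (a lie) because Bob is a knave and Paul is a knave.
- Bob (knave) says "Paul and I are different types" - this is FALSE (a lie) because Bob is a knave and Paul is a knave.
- Paul (knave) says "Exactly 2 of us are knights" - this is FALSE (a lie) because there are 0 knights.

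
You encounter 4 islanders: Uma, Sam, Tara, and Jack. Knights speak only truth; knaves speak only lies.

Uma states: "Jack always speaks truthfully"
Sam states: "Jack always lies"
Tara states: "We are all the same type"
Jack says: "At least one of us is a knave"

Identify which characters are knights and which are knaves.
Uma is a knight.
Sam is a knave.
Tara is a knave.
Jack is a knight.

Verification:
- Uma (knight) says "Jack always speaks truthfully" - this is TRUE because Jack is a knight.
- Sam (knave) says "Jack always lies" - this is FALSE (a lie) because Jack is a knight.
- Tara (knave) says "We are all the same type" - this is FALSE (a lie) because Uma and Jack are knights and Sam and Tara are knaves.
- Jack (knight) says "At least one of us is a knave" - this is TRUE because Sam and Tara are knaves.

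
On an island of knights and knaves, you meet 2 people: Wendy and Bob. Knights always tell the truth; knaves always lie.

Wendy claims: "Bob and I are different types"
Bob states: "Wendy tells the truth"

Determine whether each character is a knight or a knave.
Wendy is a knave.
Bob is a knave.

Verification:
- Wendy (knave) says "Bob and I are different types" - this is FALSE (a lie) because Wendy is a knave and Bob is a knave.
- Bob (knave) says "Wendy tells the truth" - this is FALSE (a lie) because Wendy is a knave.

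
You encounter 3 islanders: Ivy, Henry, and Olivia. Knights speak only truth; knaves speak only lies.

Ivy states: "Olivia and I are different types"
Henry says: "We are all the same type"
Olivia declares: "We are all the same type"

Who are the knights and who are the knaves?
Ivy is a knight.
Henry is a knave.
Olivia is a knave.

Verification:
- Ivy (knight) says "Olivia and I are different types" - this is TRUE because Ivy is a knight and Olivia is a knave.
- Henry (knave) says "We are all the same type" - this is FALSE (a lie) because Ivy is a knight and Henry and Olivia are knaves.
- Olivia (knave) says "We are all the same type" - this is FALSE (a lie) because Ivy is a knight and Henry and Olivia are knaves.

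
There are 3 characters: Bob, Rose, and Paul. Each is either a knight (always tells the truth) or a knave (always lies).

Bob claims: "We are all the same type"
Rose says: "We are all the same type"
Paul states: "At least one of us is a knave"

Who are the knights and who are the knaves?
Bob is a knave.
Rose is a knave.
Paul is a knight.

Verification:
- Bob (knave) says "We are all the same type" - this is FALSE (a lie) because Paul is a knight and Bob and Rose are knaves.
- Rose (knave) says "We are all the same type" - this is FALSE (a lie) because Paul is a knight and Bob and Rose are knaves.
- Paul (knight) says "At least one of us is a knave" - this is TRUE because Bob and Rose are knaves.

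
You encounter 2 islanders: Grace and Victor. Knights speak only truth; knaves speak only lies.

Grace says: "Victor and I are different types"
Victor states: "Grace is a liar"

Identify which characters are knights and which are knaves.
Grace is a knight.
Victor is a knave.

Verification:
- Grace (knight) says "Victor and I are different types" - this is TRUE because Grace is a knight and Victor is a knave.
- Victor (knave) says "Grace is a liar" - this is FALSE (a lie) because Grace is a knight.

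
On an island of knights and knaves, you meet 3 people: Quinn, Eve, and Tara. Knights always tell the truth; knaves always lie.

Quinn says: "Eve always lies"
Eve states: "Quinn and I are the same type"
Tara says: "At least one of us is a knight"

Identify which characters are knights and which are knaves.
Quinn is a knight.
Eve is a knave.
Tara is a knight.

Verification:
- Quinn (knight) says "Eve always lies" - this is TRUE because Eve is a knave.
- Eve (knave) says "Quinn and I are the same type" - this is FALSE (a lie) because Eve is a knave and Quinn is a knight.
- Tara (knight) says "At least one of us is a knight" - this is TRUE because Quinn and Tara are knights.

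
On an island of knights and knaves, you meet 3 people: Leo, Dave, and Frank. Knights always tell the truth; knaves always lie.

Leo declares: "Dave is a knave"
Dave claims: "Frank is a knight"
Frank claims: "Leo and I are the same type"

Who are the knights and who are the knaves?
Leo is a knight.
Dave is a knave.
Frank is a knave.

Verification:
- Leo (knight) says "Dave is a knave" - this is TRUE because Dave is a knave.
- Dave (knave) says "Frank is a knight" - this is FALSE (a lie) because Frank is a knave.
- Frank (knave) says "Leo and I are the same type" - this is FALSE (a lie) because Frank is a knave and Leo is a knight.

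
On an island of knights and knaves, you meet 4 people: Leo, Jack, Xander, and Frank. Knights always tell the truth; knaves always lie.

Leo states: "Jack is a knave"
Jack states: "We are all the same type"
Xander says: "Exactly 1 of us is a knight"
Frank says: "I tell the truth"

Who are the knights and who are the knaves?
Leo is a knight.
Jack is a knave.
Xander is a knave.
Frank is a knight.

Verification:
- Leo (knight) says "Jack is a knave" - this is TRUE because Jack is a knave.
- Jack (knave) says "We are all the same type" - this is FALSE (a lie) because Leo and Frank are knights and Jack and Xander are knaves.
- Xander (knave) says "Exactly 1 of us is a knight" - this is FALSE (a lie) because there are 2 knights.
- Frank (knight) says "I tell the truth" - this is TRUE because Frank is a knight.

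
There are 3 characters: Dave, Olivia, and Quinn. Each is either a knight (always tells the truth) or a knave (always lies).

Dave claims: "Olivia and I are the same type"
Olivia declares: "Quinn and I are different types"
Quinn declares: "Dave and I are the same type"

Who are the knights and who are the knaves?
Dave is a knight.
Olivia is a knight.
Quinn is a knave.

Verification:
- Dave (knight) says "Olivia and I are the same type" - this is TRUE because Dave is a knight and Olivia is a knight.
- Olivia (knight) says "Quinn and I are different types" - this is TRUE because Olivia is a knight and Quinn is a knave.
- Quinn (knave) says "Dave and I are the same type" - this is FALSE (a lie) because Quinn is a knave and Dave is a knight.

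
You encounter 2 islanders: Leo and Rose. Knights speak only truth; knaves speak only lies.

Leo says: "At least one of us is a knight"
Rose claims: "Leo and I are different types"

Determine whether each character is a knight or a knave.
Leo is a knave.
Rose is a knave.

Verification:
- Leo (knave) says "At least one of us is a knight" - this is FALSE (a lie) because no one is a knight.
- Rose (knave) says "Leo and I are different types" - this is FALSE (a lie) because Rose is a knave and Leo is a knave.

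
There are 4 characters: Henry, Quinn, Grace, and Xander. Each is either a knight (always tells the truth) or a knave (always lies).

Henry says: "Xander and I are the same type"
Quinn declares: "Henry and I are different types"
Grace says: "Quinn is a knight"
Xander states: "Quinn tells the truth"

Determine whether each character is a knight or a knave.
Henry is a knave.
Quinn is a knight.
Grace is a knight.
Xander is a knight.

Verification:
- Henry (knave) says "Xander and I are the same type" - this is FALSE (a lie) because Henry is a knave and Xander is a knight.
- Quinn (knight) says "Henry and I are different types" - this is TRUE because Quinn is a knight and Henry is a knave.
- Grace (knight) says "Quinn is a knight" - this is TRUE because Quinn is a knight.
- Xander (knight) says "Quinn tells the truth" - this is TRUE because Quinn is a knight.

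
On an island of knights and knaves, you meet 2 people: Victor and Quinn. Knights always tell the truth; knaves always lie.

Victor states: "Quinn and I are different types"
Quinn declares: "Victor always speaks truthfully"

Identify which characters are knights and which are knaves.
Victor is a knave.
Quinn is a knave.

Verification:
- Victor (knave) says "Quinn and I are different types" - this is FALSE (a lie) because Victor is a knave and Quinn is a knave.
- Quinn (knave) says "Victor always speaks truthfully" - this is FALSE (a lie) because Victor is a knave.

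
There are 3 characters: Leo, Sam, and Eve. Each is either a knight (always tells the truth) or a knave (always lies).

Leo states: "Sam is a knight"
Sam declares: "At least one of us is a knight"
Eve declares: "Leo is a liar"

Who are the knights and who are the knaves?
Leo is a knight.
Sam is a knight.
Eve is a knave.

Verification:
- Leo (knight) says "Sam is a knight" - this is TRUE because Sam is a knight.
- Sam (knight) says "At least one of us is a knight" - this is TRUE because Leo and Sam are knights.
- Eve (knave) says "Leo is a liar" - this is FALSE (a lie) because Leo is a knight.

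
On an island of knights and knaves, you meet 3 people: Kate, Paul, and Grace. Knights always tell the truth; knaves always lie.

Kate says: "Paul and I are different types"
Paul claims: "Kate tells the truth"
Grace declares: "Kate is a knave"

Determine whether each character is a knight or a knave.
Kate is a knave.
Paul is a knave.
Grace is a knight.

Verification:
- Kate (knave) says "Paul and I are different types" - this is FALSE (a lie) because Kate is a knave and Paul is a knave.
- Paul (knave) says "Kate tells the truth" - this is FALSE (a lie) because Kate is a knave.
- Grace (knight) says "Kate is a knave" - this is TRUE because Kate is a knave.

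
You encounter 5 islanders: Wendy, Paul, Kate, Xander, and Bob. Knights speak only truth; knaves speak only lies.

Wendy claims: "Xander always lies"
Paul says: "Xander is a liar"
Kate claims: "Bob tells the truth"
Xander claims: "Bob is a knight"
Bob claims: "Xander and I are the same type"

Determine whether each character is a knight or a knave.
Wendy is a knave.
Paul is a knave.
Kate is a knight.
Xander is a knight.
Bob is a knight.

Verification:
- Wendy (knave) says "Xander always lies" - this is FALSE (a lie) because Xander is a knight.
- Paul (knave) says "Xander is a liar" - this is FALSE (a lie) because Xander is a knight.
- Kate (knight) says "Bob tells the truth" - this is TRUE because Bob is a knight.
- Xander (knight) says "Bob is a knight" - this is TRUE because Bob is a knight.
- Bob (knight) says "Xander and I are the same type" - this is TRUE because Bob is a knight and Xander is a knight.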